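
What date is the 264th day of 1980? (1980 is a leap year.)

20 September 1980

January has 31 days (264 − 31 = 233 remain).
February has 29 days (233 − 29 = 204 remain).
March has 31 days (204 − 31 = 173 remain).
April has 30 days (173 − 30 = 143 remain).
May has 31 days (143 − 31 = 112 remain).
June has 30 days (112 − 30 = 82 remain).
July has 31 days (82 − 31 = 51 remain).
August has 31 days (51 − 31 = 20 remain).
20 into September → September 20.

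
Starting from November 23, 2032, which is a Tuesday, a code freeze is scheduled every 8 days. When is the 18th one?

The 18th occurrence is 17 intervals after the first: 17 × 8 = 136 days after November 23, 2032.
November has 30 days — 7 days to the end of November leaves 129.
December has 31 days (98 left).
January has 31 days (67 left).
February has 28 days (39 left).
March has 31 days (8 left).
8 days into April → April 8, 2033.

April 8, 2033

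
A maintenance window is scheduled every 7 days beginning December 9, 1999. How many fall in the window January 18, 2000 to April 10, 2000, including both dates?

Occurrences land 7·i days after December 9, 1999 for i = 0, 1, 2, …
January 18, 2000 is 40 days after the start; 40 ÷ 7 = 5 remainder 5; since the remainder is 5, round up to i = 6. First occurrence in the window: #7 on January 20, 2000 (6×7 = 42 days in).
April 10, 2000 is 123 days after the start; 123 ÷ 7 = 17 remainder 4. Last occurrence in the window: #18 on April 6, 2000.
Occurrences #7 through #18: 12 in total.

12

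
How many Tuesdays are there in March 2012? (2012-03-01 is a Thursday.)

2012-03-01 is a Thursday; the first Tuesday on or after it is 2012-03-06 (5 days later).
From 2012-03-06 to 2012-03-31 is 31 − 6 = 25 days.
25 ÷ 7 = 3 full weeks with remainder 4, so 3 more Tuesdays after the first → 4.

4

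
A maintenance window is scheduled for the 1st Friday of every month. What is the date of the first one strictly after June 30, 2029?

June 2029 starts on a Friday, so its 1st Friday is June 1, 2029.
That is not after June 30, 2029, so look at July 2029.
July 2029 starts on a Sunday, so its 1st Friday is July 6, 2029 (5 days in).

July 6, 2029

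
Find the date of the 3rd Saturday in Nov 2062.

Nov 18, 2062

Nov 2062 begins on a Wednesday, so the first Saturday is Nov 4 (3 days later).
The 3rd Saturday is 2 weeks later: 4 + 14 = 18.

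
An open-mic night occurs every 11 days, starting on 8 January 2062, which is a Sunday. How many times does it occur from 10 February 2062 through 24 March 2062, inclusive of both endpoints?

4

Occurrences land 11·i days after 8 January 2062 for i = 0, 1, 2, …
10 February 2062 is 33 days after the start; 33 ÷ 11 = 3 remainder 0. First occurrence in the window: #4 on 10 February 2062 (3×11 = 33 days in).
24 March 2062 is 75 days after the start; 75 ÷ 11 = 6 remainder 9. Last occurrence in the window: #7 on 15 March 2062.
Occurrences #4 through #7: 4 in total.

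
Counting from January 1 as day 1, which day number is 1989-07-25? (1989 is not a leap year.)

Days in months before July: 31 + 28 + 31 + 30 + 31 + 30 = 181.
Plus 25 days into July → day 206.

206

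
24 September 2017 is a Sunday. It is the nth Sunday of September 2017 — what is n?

Day 24 falls in week ⌈24/7⌉ of the month.
Days 1–7 hold the 1st Sunday, 8–14 the 2nd, 15–21 the 3rd, 22–28 the 4th, 29–31 the 5th.
24 is in the range for the 4th.

4th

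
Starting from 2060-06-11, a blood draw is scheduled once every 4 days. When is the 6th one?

2060-07-01

The 6th occurrence is 5 intervals after the first: 5 × 4 = 20 days after 2060-06-11.
June has 30 days — 19 days to the end of June leaves 1.
1 day into July → 2060-07-01.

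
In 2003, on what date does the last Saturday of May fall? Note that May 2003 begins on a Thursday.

31 May 2003

May 2003 begins on a Thursday, so the first Saturday is May 3 (2 days later).
May 2003 has 31 days. Adding weeks: 3, 10, 17, 24, 31 — the last one ≤ 31 is the 31st.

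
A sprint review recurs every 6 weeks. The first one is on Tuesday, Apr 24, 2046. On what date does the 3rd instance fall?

The 3rd occurrence is 2 intervals after the first: 2 × 42 = 84 days after Apr 24, 2046.
Apr has 30 days — 6 days to the end of Apr leaves 78.
May has 31 days (47 left).
Jun has 30 days (17 left).
17 days into Jul → Jul 17, 2046.

Jul 17, 2046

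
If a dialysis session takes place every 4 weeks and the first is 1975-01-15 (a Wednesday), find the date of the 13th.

The 13th occurrence is 12 intervals after the first: 12 × 28 = 336 days after 1975-01-15.
January has 31 days — 16 days to the end of January leaves 320.
February has 28 days (292 left).
March has 31 days (261 left).
April has 30 days (231 left).
May has 31 days (200 left).
June has 30 days (170 left).
July has 31 days (139 left).
August has 31 days (108 left).
September has 30 days (78 left).
October has 31 days (47 left).
November has 30 days (17 left).
17 days into December → 1975-12-17.

1975-12-17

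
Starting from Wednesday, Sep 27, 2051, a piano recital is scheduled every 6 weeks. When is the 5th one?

The 5th occurrence is 4 intervals after the first: 4 × 42 = 168 days after Sep 27, 2051.
Sep has 30 days — 3 days to the end of Sep leaves 165.
Oct has 31 days (134 left).
Nov has 30 days (104 left).
Dec has 31 days (73 left).
Jan has 31 days (42 left).
Feb has 29 days (13 left).
13 days into Mar → Mar 13, 2052.

Mar 13, 2052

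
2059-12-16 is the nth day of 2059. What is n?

350

Days in months before December: 31 + 28 + 31 + 30 + 31 + 30 + 31 + 31 + 30 + 31 + 30 = 334.
Plus 16 days into December → day 350.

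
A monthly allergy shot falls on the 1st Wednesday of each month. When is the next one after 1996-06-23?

June 1996 starts on a Saturday, so its 1st Wednesday is 1996-06-05 (4 days in).
That is not after 1996-06-23, so look at July 1996.
July 1996 starts on a Monday, so its 1st Wednesday is 1996-07-03 (2 days in).

1996-07-03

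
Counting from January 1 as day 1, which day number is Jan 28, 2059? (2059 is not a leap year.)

28

Plus 28 days into Jan → day 28.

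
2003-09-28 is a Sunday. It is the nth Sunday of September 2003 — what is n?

Day 28 falls in week ⌈28/7⌉ of the month.
Days 1–7 hold the 1st Sunday, 8–14 the 2nd, 15–21 the 3rd, 22–28 the 4th, 29–31 the 5th.
28 is in the range for the 4th.

4th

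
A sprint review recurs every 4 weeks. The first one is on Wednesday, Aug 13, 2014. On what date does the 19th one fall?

The 19th occurrence is 18 intervals after the first: 18 × 28 = 504 days after Aug 13, 2014.
Aug has 31 days — 18 days to the end of Aug leaves 486.
From end of Aug to end of 2014 is 122 days (364 left).
Jan has 31 days (333 left).
Feb has 28 days (305 left).
Mar has 31 days (274 left).
Apr has 30 days (244 left).
May has 31 days (213 left).
Jun has 30 days (183 left).
Jul has 31 days (152 left).
Aug has 31 days (121 left).
Sep has 30 days (91 left).
Oct has 31 days (60 left).
Nov has 30 days (30 left).
30 days into Dec → Dec 30, 2015.

Dec 30, 2015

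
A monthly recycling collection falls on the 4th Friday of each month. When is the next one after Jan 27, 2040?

Feb 24, 2040

Jan 2040 starts on a Sunday; its first Friday is the 6th, so the 4th Friday is the 27th — Jan 27, 2040.
That is not after Jan 27, 2040, so look at Feb 2040.
Feb 2040 starts on a Wednesday; its first Friday is the 3rd, so the 4th Friday is the 24th — Feb 24, 2040.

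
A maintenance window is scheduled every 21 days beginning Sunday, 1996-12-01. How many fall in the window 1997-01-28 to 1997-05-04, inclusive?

5

Occurrences land 21·i days after 1996-12-01 for i = 0, 1, 2, …
1997-01-28 is 58 days after the start; 58 ÷ 21 = 2 remainder 16; since the remainder is 16, round up to i = 3. First occurrence in the window: #4 on 1997-02-02 (3×21 = 63 days in).
1997-05-04 is 154 days after the start; 154 ÷ 21 = 7 remainder 7. Last occurrence in the window: #8 on 1997-04-27.
Occurrences #4 through #8: 5 in total.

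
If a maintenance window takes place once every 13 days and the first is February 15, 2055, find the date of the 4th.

March 26, 2055

The 4th occurrence is 3 intervals after the first: 3 × 13 = 39 days after February 15, 2055.
February has 28 days — 13 days to the end of February leaves 26.
26 days into March → March 26, 2055.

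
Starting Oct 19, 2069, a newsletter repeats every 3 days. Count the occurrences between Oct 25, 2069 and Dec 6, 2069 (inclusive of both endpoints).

15

Occurrences land 3·i days after Oct 19, 2069 for i = 0, 1, 2, …
Oct 25, 2069 is 6 days after the start; 6 ÷ 3 = 2 remainder 0. First occurrence in the window: #3 on Oct 25, 2069 (2×3 = 6 days in).
Dec 6, 2069 is 48 days after the start; 48 ÷ 3 = 16 remainder 0. Last occurrence in the window: #17 on Dec 6, 2069.
Occurrences #3 through #17: 15 in total.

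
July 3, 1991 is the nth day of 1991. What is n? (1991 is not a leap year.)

Days in months before July: 31 + 28 + 31 + 30 + 31 + 30 = 181.
Plus 3 days into July → day 184.

184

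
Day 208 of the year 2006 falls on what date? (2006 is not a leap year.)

July 27, 2006

January has 31 days (208 − 31 = 177 remain).
February has 28 days (177 − 28 = 149 remain).
March has 31 days (149 − 31 = 118 remain).
April has 30 days (118 − 30 = 88 remain).
May has 31 days (88 − 31 = 57 remain).
June has 30 days (57 − 30 = 27 remain).
27 into July → July 27.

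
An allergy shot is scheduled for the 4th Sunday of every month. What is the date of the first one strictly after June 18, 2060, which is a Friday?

June 2060 starts on a Tuesday; its first Sunday is the 6th, so the 4th Sunday is the 27th — June 27, 2060.
June 27, 2060 is after June 18, 2060, so that is the next one.

June 27, 2060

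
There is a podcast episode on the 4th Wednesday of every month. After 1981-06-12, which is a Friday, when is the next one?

1981-06-24

June 1981 starts on a Monday; its first Wednesday is the 3rd, so the 4th Wednesday is the 24th — 1981-06-24.
1981-06-24 is after 1981-06-12, so that is the next one.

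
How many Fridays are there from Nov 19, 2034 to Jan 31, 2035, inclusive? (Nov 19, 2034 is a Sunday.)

10

Nov 19, 2034 is a Sunday; the first Friday on or after it is Nov 24, 2034 (5 days later).
From Nov 24, 2034 to Jan 31, 2035: 6 + 31 + 31 = 68 days (rest of Nov, Dec, Jan).
68 ÷ 7 = 9 full weeks with remainder 5, so 9 more Fridays after the first → 10.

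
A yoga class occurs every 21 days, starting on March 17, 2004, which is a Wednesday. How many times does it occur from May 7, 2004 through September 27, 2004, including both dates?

7

Occurrences land 21·i days after March 17, 2004 for i = 0, 1, 2, …
May 7, 2004 is 51 days after the start; 51 ÷ 21 = 2 remainder 9; since the remainder is 9, round up to i = 3. First occurrence in the window: #4 on May 19, 2004 (3×21 = 63 days in).
September 27, 2004 is 194 days after the start; 194 ÷ 21 = 9 remainder 5. Last occurrence in the window: #10 on September 22, 2004.
Occurrences #4 through #10: 7 in total.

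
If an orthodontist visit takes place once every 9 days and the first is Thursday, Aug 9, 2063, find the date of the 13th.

The 13th occurrence is 12 intervals after the first: 12 × 9 = 108 days after Aug 9, 2063.
Aug has 31 days — 22 days to the end of Aug leaves 86.
Sep has 30 days (56 left).
Oct has 31 days (25 left).
25 days into Nov → Nov 25, 2063.

Nov 25, 2063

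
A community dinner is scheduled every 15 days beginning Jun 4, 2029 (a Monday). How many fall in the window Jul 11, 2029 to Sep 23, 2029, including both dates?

Occurrences land 15·i days after Jun 4, 2029 for i = 0, 1, 2, …
Jul 11, 2029 is 37 days after the start; 37 ÷ 15 = 2 remainder 7; since the remainder is 7, round up to i = 3. First occurrence in the window: #4 on Jul 19, 2029 (3×15 = 45 days in).
Sep 23, 2029 is 111 days after the start; 111 ÷ 15 = 7 remainder 6. Last occurrence in the window: #8 on Sep 17, 2029.
Occurrences #4 through #8: 5 in total.

5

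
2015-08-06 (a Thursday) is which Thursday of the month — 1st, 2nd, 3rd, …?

Day 6 falls in week ⌈6/7⌉ of the month.
Days 1–7 hold the 1st Thursday, 8–14 the 2nd, 15–21 the 3rd, 22–28 the 4th, 29–31 the 5th.
6 is in the range for the 1st.

1st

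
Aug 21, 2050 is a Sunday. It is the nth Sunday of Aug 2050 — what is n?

Day 21 falls in week ⌈21/7⌉ of the month.
Days 1–7 hold the 1st Sunday, 8–14 the 2nd, 15–21 the 3rd, 22–28 the 4th, 29–31 the 5th.
21 is in the range for the 3rd.

3rd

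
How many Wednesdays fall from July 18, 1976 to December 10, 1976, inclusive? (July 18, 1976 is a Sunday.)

21

July 18, 1976 is a Sunday; the first Wednesday on or after it is July 21, 1976 (3 days later).
From July 21, 1976 to December 10, 1976: 10 + 31 + 30 + 31 + 30 + 10 = 142 days (rest of July, August, September, October, November, December).
142 ÷ 7 = 20 full weeks with remainder 2, so 20 more Wednesdays after the first → 21.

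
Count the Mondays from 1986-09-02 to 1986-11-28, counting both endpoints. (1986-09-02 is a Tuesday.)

1986-09-02 is a Tuesday; the first Monday on or after it is 1986-09-08 (6 days later).
From 1986-09-08 to 1986-11-28: 22 + 31 + 28 = 81 days (rest of September, October, November).
81 ÷ 7 = 11 full weeks with remainder 4, so 11 more Mondays after the first → 12.

12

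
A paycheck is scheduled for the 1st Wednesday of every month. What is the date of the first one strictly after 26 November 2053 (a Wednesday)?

November 2053 starts on a Saturday, so its 1st Wednesday is 5 November 2053 (4 days in).
That is not after 26 November 2053, so look at December 2053.
December 2053 starts on a Monday, so its 1st Wednesday is 3 December 2053 (2 days in).

3 December 2053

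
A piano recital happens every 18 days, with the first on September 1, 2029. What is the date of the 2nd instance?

The 2nd occurrence is 1 interval after the first: 1 × 18 = 18 days after September 1, 2029.
18 days later is September 19, 2029.

September 19, 2029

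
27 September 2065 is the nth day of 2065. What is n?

270

Days in months before September: 31 + 28 + 31 + 30 + 31 + 30 + 31 + 31 = 243.
Plus 27 days into September → day 270.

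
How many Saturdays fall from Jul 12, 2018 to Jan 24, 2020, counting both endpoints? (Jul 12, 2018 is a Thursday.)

80

Jul 12, 2018 is a Thursday; the first Saturday on or after it is Jul 14, 2018 (2 days later).
From Jul 14, 2018 to Jan 24, 2020: 170 + 365 + 24 = 559 days (rest of 2018, 2019, to Jan 24, 2020 in 2020).
559 ÷ 7 = 79 full weeks with remainder 6, so 79 more Saturdays after the first → 80.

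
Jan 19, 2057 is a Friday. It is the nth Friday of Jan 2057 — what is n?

3rd

Day 19 falls in week ⌈19/7⌉ of the month.
Days 1–7 hold the 1st Friday, 8–14 the 2nd, 15–21 the 3rd, 22–28 the 4th, 29–31 the 5th.
19 is in the range for the 3rd.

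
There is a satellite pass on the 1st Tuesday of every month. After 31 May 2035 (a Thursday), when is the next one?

May 2035 starts on a Tuesday, so its 1st Tuesday is 1 May 2035.
That is not after 31 May 2035, so look at June 2035.
June 2035 starts on a Friday, so its 1st Tuesday is 5 June 2035 (4 days in).

5 June 2035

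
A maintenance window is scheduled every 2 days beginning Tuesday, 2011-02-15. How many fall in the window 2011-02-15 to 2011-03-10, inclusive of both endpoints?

12

Occurrences land 2·i days after 2011-02-15 for i = 0, 1, 2, …
The window opens on the start date, so the first occurrence inside is #1 on 2011-02-15.
2011-03-10 is 23 days after the start; 23 ÷ 2 = 11 remainder 1. Last occurrence in the window: #12 on 2011-03-09.
Occurrences #1 through #12: 12 in total.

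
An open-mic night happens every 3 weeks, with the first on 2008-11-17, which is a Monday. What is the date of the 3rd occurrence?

2008-12-29

The 3rd occurrence is 2 intervals after the first: 2 × 21 = 42 days after 2008-11-17.
November has 30 days — 13 days to the end of November leaves 29.
29 days into December → 2008-12-29.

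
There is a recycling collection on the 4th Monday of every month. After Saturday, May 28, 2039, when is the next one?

June 27, 2039

May 2039 starts on a Sunday; its first Monday is the 2nd, so the 4th Monday is the 23rd — May 23, 2039.
That is not after May 28, 2039, so look at June 2039.
June 2039 starts on a Wednesday; its first Monday is the 6th, so the 4th Monday is the 27th — June 27, 2039.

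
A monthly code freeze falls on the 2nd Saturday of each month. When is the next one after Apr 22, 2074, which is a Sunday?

May 12, 2074

Apr 2074 starts on a Sunday; its first Saturday is the 7th, so the 2nd Saturday is the 14th — Apr 14, 2074.
That is not after Apr 22, 2074, so look at May 2074.
May 2074 starts on a Tuesday; its first Saturday is the 5th, so the 2nd Saturday is the 12th — May 12, 2074.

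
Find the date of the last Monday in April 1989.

The first Monday of April 1989 is April 3.
April 1989 has 30 days. Adding weeks: 3, 10, 17, 24 — the last one ≤ 30 is the 24th.

24 April 1989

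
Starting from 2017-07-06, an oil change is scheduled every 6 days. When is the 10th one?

The 10th occurrence is 9 intervals after the first: 9 × 6 = 54 days after 2017-07-06.
July has 31 days — 25 days to the end of July leaves 29.
29 days into August → 2017-08-29.

2017-08-29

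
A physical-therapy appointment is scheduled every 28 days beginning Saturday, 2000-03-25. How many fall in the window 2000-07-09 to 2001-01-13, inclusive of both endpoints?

Occurrences land 28·i days after 2000-03-25 for i = 0, 1, 2, …
2000-07-09 is 106 days after the start; 106 ÷ 28 = 3 remainder 22; since the remainder is 22, round up to i = 4. First occurrence in the window: #5 on 2000-07-15 (4×28 = 112 days in).
2001-01-13 is 294 days after the start; 294 ÷ 28 = 10 remainder 14. Last occurrence in the window: #11 on 2000-12-30.
Occurrences #5 through #11: 7 in total.

7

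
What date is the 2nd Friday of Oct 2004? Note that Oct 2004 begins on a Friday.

Oct 2004 begins on a Friday, so the first Friday is Oct 1.
The 2nd Friday is 1 weeks later: 1 + 7 = 8.

Oct 8, 2004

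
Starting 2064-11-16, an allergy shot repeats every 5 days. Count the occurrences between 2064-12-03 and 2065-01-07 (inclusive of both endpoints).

7

Occurrences land 5·i days after 2064-11-16 for i = 0, 1, 2, …
2064-12-03 is 17 days after the start; 17 ÷ 5 = 3 remainder 2; since the remainder is 2, round up to i = 4. First occurrence in the window: #5 on 2064-12-06 (4×5 = 20 days in).
2065-01-07 is 52 days after the start; 52 ÷ 5 = 10 remainder 2. Last occurrence in the window: #11 on 2065-01-05.
Occurrences #5 through #11: 7 in total.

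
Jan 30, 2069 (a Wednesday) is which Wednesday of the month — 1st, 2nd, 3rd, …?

Day 30 falls in week ⌈30/7⌉ of the month.
Days 1–7 hold the 1st Wednesday, 8–14 the 2nd, 15–21 the 3rd, 22–28 the 4th, 29–31 the 5th.
30 is in the range for the 5th.

5th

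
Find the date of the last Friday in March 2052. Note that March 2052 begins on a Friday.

29 March 2052

March 2052 begins on a Friday, so the first Friday is March 1.
March 2052 has 31 days. Adding weeks: 1, 8, 15, 22, 29 — the last one ≤ 31 is the 29th.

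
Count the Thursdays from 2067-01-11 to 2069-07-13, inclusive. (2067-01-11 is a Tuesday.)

2067-01-11 is a Tuesday; the first Thursday on or after it is 2067-01-13 (2 days later).
From 2067-01-13 to 2069-07-13: 352 + 366 + 194 = 912 days (rest of 2067, 2068, to 2069-07-13 in 2069).
912 ÷ 7 = 130 full weeks with remainder 2, so 130 more Thursdays after the first → 131.

131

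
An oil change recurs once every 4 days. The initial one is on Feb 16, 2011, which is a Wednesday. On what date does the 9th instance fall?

Mar 20, 2011

The 9th occurrence is 8 intervals after the first: 8 × 4 = 32 days after Feb 16, 2011.
Feb has 28 days — 12 days to the end of Feb leaves 20.
20 days into Mar → Mar 20, 2011.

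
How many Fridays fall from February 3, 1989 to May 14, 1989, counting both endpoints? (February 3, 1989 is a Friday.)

February 3, 1989 is a Friday; the first Friday on or after it is February 3, 1989.
From February 3, 1989 to May 14, 1989: 25 + 31 + 30 + 14 = 100 days (rest of February, March, April, May).
100 ÷ 7 = 14 full weeks with remainder 2, so 14 more Fridays after the first → 15.

15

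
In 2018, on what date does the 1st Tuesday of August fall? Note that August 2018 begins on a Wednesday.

August 2018 begins on a Wednesday, so the first Tuesday is August 7 (6 days later).

2018-08-07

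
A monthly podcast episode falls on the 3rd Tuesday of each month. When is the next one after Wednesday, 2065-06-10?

June 2065 starts on a Monday; its first Tuesday is the 2nd, so the 3rd Tuesday is the 16th — 2065-06-16.
2065-06-16 is after 2065-06-10, so that is the next one.

2065-06-16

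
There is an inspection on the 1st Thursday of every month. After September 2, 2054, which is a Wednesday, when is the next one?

September 3, 2054

September 2054 starts on a Tuesday, so its 1st Thursday is September 3, 2054 (2 days in).
September 3, 2054 is after September 2, 2054, so that is the next one.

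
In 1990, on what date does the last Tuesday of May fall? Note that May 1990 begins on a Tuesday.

1990-05-29

May 1990 begins on a Tuesday, so the first Tuesday is May 1.
May 1990 has 31 days. Adding weeks: 1, 8, 15, 22, 29 — the last one ≤ 31 is the 29th.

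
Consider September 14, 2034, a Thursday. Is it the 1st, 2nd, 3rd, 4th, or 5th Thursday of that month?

2nd

Day 14 falls in week ⌈14/7⌉ of the month.
Days 1–7 hold the 1st Thursday, 8–14 the 2nd, 15–21 the 3rd, 22–28 the 4th, 29–31 the 5th.
14 is in the range for the 2nd.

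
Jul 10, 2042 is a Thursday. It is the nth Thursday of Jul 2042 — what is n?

Day 10 falls in week ⌈10/7⌉ of the month.
Days 1–7 hold the 1st Thursday, 8–14 the 2nd, 15–21 the 3rd, 22–28 the 4th, 29–31 the 5th.
10 is in the range for the 2nd.

2nd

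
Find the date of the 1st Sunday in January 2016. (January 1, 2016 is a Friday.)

2016-01-03

January 2016 begins on a Friday, so the first Sunday is January 3 (2 days later).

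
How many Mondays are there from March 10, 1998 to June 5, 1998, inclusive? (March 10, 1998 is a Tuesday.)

12

March 10, 1998 is a Tuesday; the first Monday on or after it is March 16, 1998 (6 days later).
From March 16, 1998 to June 5, 1998: 15 + 30 + 31 + 5 = 81 days (rest of March, April, May, June).
81 ÷ 7 = 11 full weeks with remainder 4, so 11 more Mondays after the first → 12.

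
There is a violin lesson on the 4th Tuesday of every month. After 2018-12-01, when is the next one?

December 2018 starts on a Saturday; its first Tuesday is the 4th, so the 4th Tuesday is the 25th — 2018-12-25.
2018-12-25 is after 2018-12-01, so that is the next one.

2018-12-25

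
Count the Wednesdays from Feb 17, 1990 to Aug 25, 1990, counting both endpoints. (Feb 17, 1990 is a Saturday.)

27

Feb 17, 1990 is a Saturday; the first Wednesday on or after it is Feb 21, 1990 (4 days later).
From Feb 21, 1990 to Aug 25, 1990: 7 + 31 + 30 + 31 + 30 + 31 + 25 = 185 days (rest of Feb, Mar, Apr, May, Jun, Jul, Aug).
185 ÷ 7 = 26 full weeks with remainder 3, so 26 more Wednesdays after the first → 27.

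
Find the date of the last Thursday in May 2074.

May 2074 begins on a Tuesday, so the first Thursday is May 3 (2 days later).
May 2074 has 31 days. Adding weeks: 3, 10, 17, 24, 31 — the last one ≤ 31 is the 31st.

2074-05-31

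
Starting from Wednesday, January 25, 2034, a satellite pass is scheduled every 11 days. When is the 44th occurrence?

May 13, 2035

The 44th occurrence is 43 intervals after the first: 43 × 11 = 473 days after January 25, 2034.
January has 31 days — 6 days to the end of January leaves 467.
From end of January to end of 2034 is 334 days (133 left).
January has 31 days (102 left).
February has 28 days (74 left).
March has 31 days (43 left).
April has 30 days (13 left).
13 days into May → May 13, 2035.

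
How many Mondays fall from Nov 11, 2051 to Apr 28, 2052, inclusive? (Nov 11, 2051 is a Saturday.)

24

Nov 11, 2051 is a Saturday; the first Monday on or after it is Nov 13, 2051 (2 days later).
From Nov 13, 2051 to Apr 28, 2052: 17 + 31 + 31 + 29 + 31 + 28 = 167 days (rest of Nov, Dec, Jan, Feb, Mar, Apr).
167 ÷ 7 = 23 full weeks with remainder 6, so 23 more Mondays after the first → 24.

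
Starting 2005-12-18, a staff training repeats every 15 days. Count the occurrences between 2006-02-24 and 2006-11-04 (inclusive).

17

Occurrences land 15·i days after 2005-12-18 for i = 0, 1, 2, …
2006-02-24 is 68 days after the start; 68 ÷ 15 = 4 remainder 8; since the remainder is 8, round up to i = 5. First occurrence in the window: #6 on 2006-03-03 (5×15 = 75 days in).
2006-11-04 is 321 days after the start; 321 ÷ 15 = 21 remainder 6. Last occurrence in the window: #22 on 2006-10-29.
Occurrences #6 through #22: 17 in total.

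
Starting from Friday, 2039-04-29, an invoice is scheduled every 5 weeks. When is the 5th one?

2039-09-16

The 5th occurrence is 4 intervals after the first: 4 × 35 = 140 days after 2039-04-29.
April has 30 days — 1 day to the end of April leaves 139.
May has 31 days (108 left).
June has 30 days (78 left).
July has 31 days (47 left).
August has 31 days (16 left).
16 days into September → 2039-09-16.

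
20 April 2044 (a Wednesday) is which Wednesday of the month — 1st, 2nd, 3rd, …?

Day 20 falls in week ⌈20/7⌉ of the month.
Days 1–7 hold the 1st Wednesday, 8–14 the 2nd, 15–21 the 3rd, 22–28 the 4th, 29–31 the 5th.
20 is in the range for the 3rd.

3rd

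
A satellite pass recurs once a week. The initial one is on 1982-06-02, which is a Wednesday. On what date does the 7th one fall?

1982-07-14

The 7th occurrence is 6 intervals after the first: 6 × 7 = 42 days after 1982-06-02.
June has 30 days — 28 days to the end of June leaves 14.
14 days into July → 1982-07-14.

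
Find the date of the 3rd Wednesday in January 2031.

The first Wednesday of January 2031 is January 1.
The 3rd Wednesday is 2 weeks later: 1 + 14 = 15.

15 January 2031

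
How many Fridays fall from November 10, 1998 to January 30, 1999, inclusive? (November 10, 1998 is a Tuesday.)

November 10, 1998 is a Tuesday; the first Friday on or after it is November 13, 1998 (3 days later).
From November 13, 1998 to January 30, 1999: 17 + 31 + 30 = 78 days (rest of November, December, January).
78 ÷ 7 = 11 full weeks with remainder 1, so 11 more Fridays after the first → 12.

12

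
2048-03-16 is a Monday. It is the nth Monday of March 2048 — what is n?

Day 16 falls in week ⌈16/7⌉ of the month.
Days 1–7 hold the 1st Monday, 8–14 the 2nd, 15–21 the 3rd, 22–28 the 4th, 29–31 the 5th.
16 is in the range for the 3rd.

3rd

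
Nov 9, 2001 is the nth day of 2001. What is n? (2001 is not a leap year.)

313

Days in months before Nov: 31 + 28 + 31 + 30 + 31 + 30 + 31 + 31 + 30 + 31 = 304.
Plus 9 days into Nov → day 313.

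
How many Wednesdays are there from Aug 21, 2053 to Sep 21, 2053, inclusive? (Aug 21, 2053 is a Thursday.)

Aug 21, 2053 is a Thursday; the first Wednesday on or after it is Aug 27, 2053 (6 days later).
From Aug 27, 2053 to Sep 21, 2053: 4 + 21 = 25 days (rest of Aug, Sep).
25 ÷ 7 = 3 full weeks with remainder 4, so 3 more Wednesdays after the first → 4.

4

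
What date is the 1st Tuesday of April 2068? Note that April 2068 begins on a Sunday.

3 April 2068

April 2068 begins on a Sunday, so the first Tuesday is April 3 (2 days later).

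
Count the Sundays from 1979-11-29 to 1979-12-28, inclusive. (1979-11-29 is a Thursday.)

4

1979-11-29 is a Thursday; the first Sunday on or after it is 1979-12-02 (3 days later).
From 1979-12-02 to 1979-12-28 is 28 − 2 = 26 days.
26 ÷ 7 = 3 full weeks with remainder 5, so 3 more Sundays after the first → 4.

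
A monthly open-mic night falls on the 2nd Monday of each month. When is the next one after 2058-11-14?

November 2058 starts on a Friday; its first Monday is the 4th, so the 2nd Monday is the 11th — 2058-11-11.
That is not after 2058-11-14, so look at December 2058.
December 2058 starts on a Sunday; its first Monday is the 2nd, so the 2nd Monday is the 9th — 2058-12-09.

2058-12-09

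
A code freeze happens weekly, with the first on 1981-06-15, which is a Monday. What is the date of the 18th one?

The 18th occurrence is 17 intervals after the first: 17 × 7 = 119 days after 1981-06-15.
June has 30 days — 15 days to the end of June leaves 104.
July has 31 days (73 left).
August has 31 days (42 left).
September has 30 days (12 left).
12 days into October → 1981-10-12.

1981-10-12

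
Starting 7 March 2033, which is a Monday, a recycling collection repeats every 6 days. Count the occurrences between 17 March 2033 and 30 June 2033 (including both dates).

Occurrences land 6·i days after 7 March 2033 for i = 0, 1, 2, …
17 March 2033 is 10 days after the start; 10 ÷ 6 = 1 remainder 4; since the remainder is 4, round up to i = 2. First occurrence in the window: #3 on 19 March 2033 (2×6 = 12 days in).
30 June 2033 is 115 days after the start; 115 ÷ 6 = 19 remainder 1. Last occurrence in the window: #20 on 29 June 2033.
Occurrences #3 through #20: 18 in total.

18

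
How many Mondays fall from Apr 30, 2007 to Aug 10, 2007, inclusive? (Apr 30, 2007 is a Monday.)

15

Apr 30, 2007 is a Monday; the first Monday on or after it is Apr 30, 2007.
From Apr 30, 2007 to Aug 10, 2007: 0 + 31 + 30 + 31 + 10 = 102 days (rest of Apr, May, Jun, Jul, Aug).
102 ÷ 7 = 14 full weeks with remainder 4, so 14 more Mondays after the first → 15.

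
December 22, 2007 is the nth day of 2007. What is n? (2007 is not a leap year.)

356

Days in months before December: 31 + 28 + 31 + 30 + 31 + 30 + 31 + 31 + 30 + 31 + 30 = 334.
Plus 22 days into December → day 356.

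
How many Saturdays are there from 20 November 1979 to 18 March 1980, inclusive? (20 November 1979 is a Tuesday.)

20 November 1979 is a Tuesday; the first Saturday on or after it is 24 November 1979 (4 days later).
From 24 November 1979 to 18 March 1980: 6 + 31 + 31 + 29 + 18 = 115 days (rest of November, December, January, February, March).
115 ÷ 7 = 16 full weeks with remainder 3, so 16 more Saturdays after the first → 17.

17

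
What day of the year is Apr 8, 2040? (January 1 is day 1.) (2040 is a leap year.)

99

Days in months before Apr: 31 + 29 + 31 = 91.
Plus 8 days into Apr → day 99.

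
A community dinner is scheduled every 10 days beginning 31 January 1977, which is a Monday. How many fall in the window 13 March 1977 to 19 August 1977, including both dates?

16

Occurrences land 10·i days after 31 January 1977 for i = 0, 1, 2, …
13 March 1977 is 41 days after the start; 41 ÷ 10 = 4 remainder 1; since the remainder is 1, round up to i = 5. First occurrence in the window: #6 on 22 March 1977 (5×10 = 50 days in).
19 August 1977 is 200 days after the start; 200 ÷ 10 = 20 remainder 0. Last occurrence in the window: #21 on 19 August 1977.
Occurrences #6 through #21: 16 in total.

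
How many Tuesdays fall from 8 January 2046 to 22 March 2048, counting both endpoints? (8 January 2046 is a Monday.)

115

8 January 2046 is a Monday; the first Tuesday on or after it is 9 January 2046 (1 day later).
From 9 January 2046 to 22 March 2048: 356 + 365 + 82 = 803 days (rest of 2046, 2047, to 22 March 2048 in 2048).
803 ÷ 7 = 114 full weeks with remainder 5, so 114 more Tuesdays after the first → 115.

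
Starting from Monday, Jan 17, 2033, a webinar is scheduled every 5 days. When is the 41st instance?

The 41st occurrence is 40 intervals after the first: 40 × 5 = 200 days after Jan 17, 2033.
Jan has 31 days — 14 days to the end of Jan leaves 186.
Feb has 28 days (158 left).
Mar has 31 days (127 left).
Apr has 30 days (97 left).
May has 31 days (66 left).
Jun has 30 days (36 left).
Jul has 31 days (5 left).
5 days into Aug → Aug 5, 2033.

Aug 5, 2033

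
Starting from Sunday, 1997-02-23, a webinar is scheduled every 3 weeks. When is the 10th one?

The 10th occurrence is 9 intervals after the first: 9 × 21 = 189 days after 1997-02-23.
February has 28 days — 5 days to the end of February leaves 184.
March has 31 days (153 left).
April has 30 days (123 left).
May has 31 days (92 left).
June has 30 days (62 left).
July has 31 days (31 left).
31 days into August → 1997-08-31.

1997-08-31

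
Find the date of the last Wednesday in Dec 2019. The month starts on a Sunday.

Dec 2019 begins on a Sunday, so the first Wednesday is Dec 4 (3 days later).
Dec 2019 has 31 days. Adding weeks: 4, 11, 18, 25 — the last one ≤ 31 is the 25th.

Dec 25, 2019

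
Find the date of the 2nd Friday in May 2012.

2012-05-11

May 2012 begins on a Tuesday, so the first Friday is May 4 (3 days later).
The 2nd Friday is 1 weeks later: 4 + 7 = 11.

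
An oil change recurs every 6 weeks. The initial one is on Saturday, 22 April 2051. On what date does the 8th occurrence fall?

10 February 2052

The 8th occurrence is 7 intervals after the first: 7 × 42 = 294 days after 22 April 2051.
April has 30 days — 8 days to the end of April leaves 286.
May has 31 days (255 left).
June has 30 days (225 left).
July has 31 days (194 left).
August has 31 days (163 left).
September has 30 days (133 left).
October has 31 days (102 left).
November has 30 days (72 left).
December has 31 days (41 left).
January has 31 days (10 left).
10 days into February → 10 February 2052.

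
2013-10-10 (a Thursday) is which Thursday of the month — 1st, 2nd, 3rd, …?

Day 10 falls in week ⌈10/7⌉ of the month.
Days 1–7 hold the 1st Thursday, 8–14 the 2nd, 15–21 the 3rd, 22–28 the 4th, 29–31 the 5th.
10 is in the range for the 2nd.

2nd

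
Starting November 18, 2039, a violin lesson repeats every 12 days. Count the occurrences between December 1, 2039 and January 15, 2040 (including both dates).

Occurrences land 12·i days after November 18, 2039 for i = 0, 1, 2, …
December 1, 2039 is 13 days after the start; 13 ÷ 12 = 1 remainder 1; since the remainder is 1, round up to i = 2. First occurrence in the window: #3 on December 12, 2039 (2×12 = 24 days in).
January 15, 2040 is 58 days after the start; 58 ÷ 12 = 4 remainder 10. Last occurrence in the window: #5 on January 5, 2040.
Occurrences #3 through #5: 3 in total.

3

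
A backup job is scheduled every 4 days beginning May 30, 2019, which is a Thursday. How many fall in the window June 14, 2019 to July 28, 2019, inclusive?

11

Occurrences land 4·i days after May 30, 2019 for i = 0, 1, 2, …
June 14, 2019 is 15 days after the start; 15 ÷ 4 = 3 remainder 3; since the remainder is 3, round up to i = 4. First occurrence in the window: #5 on June 15, 2019 (4×4 = 16 days in).
July 28, 2019 is 59 days after the start; 59 ÷ 4 = 14 remainder 3. Last occurrence in the window: #15 on July 25, 2019.
Occurrences #5 through #15: 11 in total.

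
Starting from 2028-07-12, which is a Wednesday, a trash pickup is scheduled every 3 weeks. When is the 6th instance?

The 6th occurrence is 5 intervals after the first: 5 × 21 = 105 days after 2028-07-12.
July has 31 days — 19 days to the end of July leaves 86.
August has 31 days (55 left).
September has 30 days (25 left).
25 days into October → 2028-10-25.

2028-10-25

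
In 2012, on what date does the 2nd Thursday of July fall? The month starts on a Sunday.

July 12, 2012

July 2012 begins on a Sunday, so the first Thursday is July 5 (4 days later).
The 2nd Thursday is 1 weeks later: 5 + 7 = 12.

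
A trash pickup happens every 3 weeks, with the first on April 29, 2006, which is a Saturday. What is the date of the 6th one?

The 6th occurrence is 5 intervals after the first: 5 × 21 = 105 days after April 29, 2006.
April has 30 days — 1 day to the end of April leaves 104.
May has 31 days (73 left).
June has 30 days (43 left).
July has 31 days (12 left).
12 days into August → August 12, 2006.

August 12, 2006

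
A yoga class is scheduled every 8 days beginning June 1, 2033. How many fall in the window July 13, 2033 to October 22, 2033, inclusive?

Occurrences land 8·i days after June 1, 2033 for i = 0, 1, 2, …
July 13, 2033 is 42 days after the start; 42 ÷ 8 = 5 remainder 2; since the remainder is 2, round up to i = 6. First occurrence in the window: #7 on July 19, 2033 (6×8 = 48 days in).
October 22, 2033 is 143 days after the start; 143 ÷ 8 = 17 remainder 7. Last occurrence in the window: #18 on October 15, 2033.
Occurrences #7 through #18: 12 in total.

12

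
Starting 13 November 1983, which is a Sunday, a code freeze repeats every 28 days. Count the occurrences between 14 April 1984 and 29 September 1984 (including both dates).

Occurrences land 28·i days after 13 November 1983 for i = 0, 1, 2, …
14 April 1984 is 153 days after the start; 153 ÷ 28 = 5 remainder 13; since the remainder is 13, round up to i = 6. First occurrence in the window: #7 on 29 April 1984 (6×28 = 168 days in).
29 September 1984 is 321 days after the start; 321 ÷ 28 = 11 remainder 13. Last occurrence in the window: #12 on 16 September 1984.
Occurrences #7 through #12: 6 in total.

6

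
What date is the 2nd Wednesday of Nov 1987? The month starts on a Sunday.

Nov 11, 1987

Nov 1987 begins on a Sunday, so the first Wednesday is Nov 4 (3 days later).
The 2nd Wednesday is 1 weeks later: 4 + 7 = 11.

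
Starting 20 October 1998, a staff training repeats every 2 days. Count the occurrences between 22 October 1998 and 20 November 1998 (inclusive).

15

Occurrences land 2·i days after 20 October 1998 for i = 0, 1, 2, …
22 October 1998 is 2 days after the start; 2 ÷ 2 = 1 remainder 0. First occurrence in the window: #2 on 22 October 1998 (1×2 = 2 days in).
20 November 1998 is 31 days after the start; 31 ÷ 2 = 15 remainder 1. Last occurrence in the window: #16 on 19 November 1998.
Occurrences #2 through #16: 15 in total.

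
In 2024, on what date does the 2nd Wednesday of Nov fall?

Nov 13, 2024

Nov 2024 begins on a Friday, so the first Wednesday is Nov 6 (5 days later).
The 2nd Wednesday is 1 weeks later: 6 + 7 = 13.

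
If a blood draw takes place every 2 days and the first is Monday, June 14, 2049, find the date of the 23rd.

The 23rd occurrence is 22 intervals after the first: 22 × 2 = 44 days after June 14, 2049.
June has 30 days — 16 days to the end of June leaves 28.
28 days into July → July 28, 2049.

July 28, 2049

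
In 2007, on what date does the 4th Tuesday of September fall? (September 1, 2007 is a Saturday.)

September 2007 begins on a Saturday, so the first Tuesday is September 4 (3 days later).
The 4th Tuesday is 3 weeks later: 4 + 21 = 25.

25 September 2007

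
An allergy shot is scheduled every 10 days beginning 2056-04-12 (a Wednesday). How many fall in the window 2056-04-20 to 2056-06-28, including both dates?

7

Occurrences land 10·i days after 2056-04-12 for i = 0, 1, 2, …
2056-04-20 is 8 days after the start; 8 ÷ 10 = 0 remainder 8; since the remainder is 8, round up to i = 1. First occurrence in the window: #2 on 2056-04-22 (1×10 = 10 days in).
2056-06-28 is 77 days after the start; 77 ÷ 10 = 7 remainder 7. Last occurrence in the window: #8 on 2056-06-21.
Occurrences #2 through #8: 7 in total.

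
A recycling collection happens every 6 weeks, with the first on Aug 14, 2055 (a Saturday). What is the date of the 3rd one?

Nov 6, 2055

The 3rd occurrence is 2 intervals after the first: 2 × 42 = 84 days after Aug 14, 2055.
Aug has 31 days — 17 days to the end of Aug leaves 67.
Sep has 30 days (37 left).
Oct has 31 days (6 left).
6 days into Nov → Nov 6, 2055.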